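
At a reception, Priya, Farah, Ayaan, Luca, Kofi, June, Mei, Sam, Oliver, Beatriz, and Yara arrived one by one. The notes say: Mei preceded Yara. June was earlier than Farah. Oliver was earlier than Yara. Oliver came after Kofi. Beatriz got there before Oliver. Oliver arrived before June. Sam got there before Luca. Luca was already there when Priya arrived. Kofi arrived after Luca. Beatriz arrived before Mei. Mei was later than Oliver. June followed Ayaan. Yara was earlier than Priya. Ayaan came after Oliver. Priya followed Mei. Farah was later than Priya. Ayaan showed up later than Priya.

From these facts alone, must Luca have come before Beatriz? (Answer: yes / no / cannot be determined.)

cannot be determined

No chain of stated constraints runs from Luca to Beatriz, and none runs from Beatriz to Luca either.
So the relative order of Luca and Beatriz is not fixed by the given facts.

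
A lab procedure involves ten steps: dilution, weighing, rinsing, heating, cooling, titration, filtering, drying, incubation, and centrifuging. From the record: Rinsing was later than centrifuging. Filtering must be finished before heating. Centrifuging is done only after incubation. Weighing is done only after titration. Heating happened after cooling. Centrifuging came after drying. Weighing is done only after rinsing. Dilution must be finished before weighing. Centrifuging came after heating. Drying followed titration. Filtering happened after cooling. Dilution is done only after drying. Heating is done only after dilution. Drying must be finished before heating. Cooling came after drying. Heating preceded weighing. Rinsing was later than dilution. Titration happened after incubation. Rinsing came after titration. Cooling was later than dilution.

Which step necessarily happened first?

Incubation has a chain of constraints placing it before every other step, so incubation must be first.

incubation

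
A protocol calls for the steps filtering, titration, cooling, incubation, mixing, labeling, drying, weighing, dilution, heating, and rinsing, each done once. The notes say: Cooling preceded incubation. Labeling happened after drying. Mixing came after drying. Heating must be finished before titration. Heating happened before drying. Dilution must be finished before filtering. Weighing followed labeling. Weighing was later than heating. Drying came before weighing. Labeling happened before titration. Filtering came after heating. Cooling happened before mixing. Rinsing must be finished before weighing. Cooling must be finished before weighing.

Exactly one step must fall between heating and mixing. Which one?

Tracing the constraints gives heating → drying → mixing, so drying sits after heating and before mixing.
No other step is forced both after heating and before mixing.

drying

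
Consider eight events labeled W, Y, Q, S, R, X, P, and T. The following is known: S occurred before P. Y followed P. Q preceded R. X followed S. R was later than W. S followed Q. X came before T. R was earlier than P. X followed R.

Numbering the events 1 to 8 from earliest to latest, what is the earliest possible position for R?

3

Q and W must both come before R — 2 forced predecessors.
Nothing else is forced ahead of R, so its earliest slot is position 2 + 1 = 3.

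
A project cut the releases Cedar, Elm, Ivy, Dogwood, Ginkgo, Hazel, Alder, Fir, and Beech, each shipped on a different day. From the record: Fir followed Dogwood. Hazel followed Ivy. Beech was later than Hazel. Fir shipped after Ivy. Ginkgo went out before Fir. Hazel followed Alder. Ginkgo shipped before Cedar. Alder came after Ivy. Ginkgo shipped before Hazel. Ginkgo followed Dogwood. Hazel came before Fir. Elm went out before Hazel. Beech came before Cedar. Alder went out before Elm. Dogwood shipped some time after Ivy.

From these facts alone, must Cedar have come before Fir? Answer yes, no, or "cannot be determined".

No chain of stated constraints runs from Cedar to Fir, and none runs from Fir to Cedar either.
So the relative order of Cedar and Fir is not fixed by the given facts.

cannot be determined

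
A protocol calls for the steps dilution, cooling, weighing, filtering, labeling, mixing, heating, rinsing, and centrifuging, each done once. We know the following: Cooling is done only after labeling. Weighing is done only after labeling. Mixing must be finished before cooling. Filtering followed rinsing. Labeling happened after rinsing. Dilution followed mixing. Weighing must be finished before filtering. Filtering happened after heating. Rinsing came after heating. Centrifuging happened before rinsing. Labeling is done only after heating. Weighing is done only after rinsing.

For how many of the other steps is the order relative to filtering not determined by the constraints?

3

Forced before filtering: centrifuging, heating, labeling, rinsing, and weighing.
That leaves cooling, dilution, and mixing with no forced order relative to filtering — 3.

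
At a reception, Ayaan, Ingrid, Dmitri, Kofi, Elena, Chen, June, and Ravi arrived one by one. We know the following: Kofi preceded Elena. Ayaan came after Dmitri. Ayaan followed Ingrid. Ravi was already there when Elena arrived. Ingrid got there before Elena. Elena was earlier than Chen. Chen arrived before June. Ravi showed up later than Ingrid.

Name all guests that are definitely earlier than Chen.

Directly stated before Chen: Elena.
Ingrid reaches Chen via Ingrid → Elena → Chen.
Kofi reaches Chen via Kofi → Elena → Chen.
Ravi reaches Chen via Ravi → Elena → Chen.

Elena, Ingrid, Kofi, Ravi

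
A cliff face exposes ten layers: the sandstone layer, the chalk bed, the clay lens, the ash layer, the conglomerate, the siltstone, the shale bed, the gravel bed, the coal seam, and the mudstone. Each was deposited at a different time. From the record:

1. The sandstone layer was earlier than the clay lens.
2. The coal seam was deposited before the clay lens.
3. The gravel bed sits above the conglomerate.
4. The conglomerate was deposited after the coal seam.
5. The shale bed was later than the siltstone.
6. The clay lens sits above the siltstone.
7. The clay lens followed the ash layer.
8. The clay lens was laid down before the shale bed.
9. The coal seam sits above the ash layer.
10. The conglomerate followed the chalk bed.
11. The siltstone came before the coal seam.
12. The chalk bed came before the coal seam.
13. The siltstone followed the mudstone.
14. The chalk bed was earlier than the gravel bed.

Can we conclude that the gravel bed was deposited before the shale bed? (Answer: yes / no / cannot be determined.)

No chain of stated constraints runs from the gravel bed to the shale bed, and none runs from the shale bed to the gravel bed either.
So the relative order of the gravel bed and the shale bed is not fixed by the given facts.

cannot be determined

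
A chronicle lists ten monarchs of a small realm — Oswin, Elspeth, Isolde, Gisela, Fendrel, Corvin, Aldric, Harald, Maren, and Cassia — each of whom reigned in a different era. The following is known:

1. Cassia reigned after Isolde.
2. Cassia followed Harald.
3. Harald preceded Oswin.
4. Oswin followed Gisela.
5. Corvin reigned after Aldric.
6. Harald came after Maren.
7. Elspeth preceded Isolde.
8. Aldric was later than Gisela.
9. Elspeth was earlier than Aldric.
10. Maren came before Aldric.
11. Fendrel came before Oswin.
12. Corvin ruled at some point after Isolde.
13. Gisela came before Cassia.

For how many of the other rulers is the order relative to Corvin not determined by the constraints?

Forced before Corvin: Aldric, Elspeth, Gisela, Isolde, and Maren.
That leaves Cassia, Fendrel, Harald, and Oswin with no forced order relative to Corvin — 4.

4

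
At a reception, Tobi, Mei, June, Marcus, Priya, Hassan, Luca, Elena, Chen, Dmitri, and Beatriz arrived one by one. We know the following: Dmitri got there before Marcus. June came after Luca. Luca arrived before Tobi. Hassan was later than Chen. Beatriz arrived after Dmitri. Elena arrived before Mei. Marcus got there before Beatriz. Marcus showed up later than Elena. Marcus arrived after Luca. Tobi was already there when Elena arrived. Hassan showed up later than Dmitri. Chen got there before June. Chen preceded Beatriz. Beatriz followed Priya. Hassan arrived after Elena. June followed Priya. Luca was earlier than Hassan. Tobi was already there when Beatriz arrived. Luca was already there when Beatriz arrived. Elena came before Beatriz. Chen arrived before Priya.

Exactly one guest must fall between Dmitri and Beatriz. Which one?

Marcus

Tracing the constraints gives Dmitri → Marcus → Beatriz, so Marcus sits after Dmitri and before Beatriz.
No other guest is forced both after Dmitri and before Beatriz.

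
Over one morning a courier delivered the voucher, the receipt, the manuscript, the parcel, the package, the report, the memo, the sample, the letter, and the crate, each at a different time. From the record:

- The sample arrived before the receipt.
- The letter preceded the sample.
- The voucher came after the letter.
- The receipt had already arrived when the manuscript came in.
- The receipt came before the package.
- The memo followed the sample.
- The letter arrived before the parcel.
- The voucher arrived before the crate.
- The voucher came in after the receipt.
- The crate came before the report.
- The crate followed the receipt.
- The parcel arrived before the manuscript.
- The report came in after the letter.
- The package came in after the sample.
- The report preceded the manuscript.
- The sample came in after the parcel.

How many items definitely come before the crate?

5

Directly stated before the crate: the receipt and the voucher.
The letter reaches the crate via the letter → the voucher → the crate.
The parcel reaches the crate via the parcel → the sample → the receipt → the crate.
The sample reaches the crate via the sample → the receipt → the crate.
No chain forces the package (or any of the others) ahead of the crate.
That's the letter, the parcel, the receipt, the sample, and the voucher — 5 in all.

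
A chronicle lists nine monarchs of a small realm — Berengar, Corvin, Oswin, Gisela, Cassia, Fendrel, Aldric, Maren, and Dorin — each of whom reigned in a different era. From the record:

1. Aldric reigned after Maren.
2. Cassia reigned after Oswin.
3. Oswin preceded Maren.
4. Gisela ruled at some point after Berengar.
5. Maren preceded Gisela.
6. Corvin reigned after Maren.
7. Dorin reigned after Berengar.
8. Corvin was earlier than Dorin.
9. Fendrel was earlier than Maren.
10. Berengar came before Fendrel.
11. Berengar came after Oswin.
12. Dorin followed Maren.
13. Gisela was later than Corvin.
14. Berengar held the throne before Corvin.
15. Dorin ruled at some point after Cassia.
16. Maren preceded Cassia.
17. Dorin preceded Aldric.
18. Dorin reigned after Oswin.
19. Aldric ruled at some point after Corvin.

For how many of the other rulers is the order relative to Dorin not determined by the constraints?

1

Forced before Dorin: Berengar, Cassia, Corvin, Fendrel, Maren, and Oswin; forced after Dorin: Aldric.
That leaves Gisela with no forced order relative to Dorin — 1.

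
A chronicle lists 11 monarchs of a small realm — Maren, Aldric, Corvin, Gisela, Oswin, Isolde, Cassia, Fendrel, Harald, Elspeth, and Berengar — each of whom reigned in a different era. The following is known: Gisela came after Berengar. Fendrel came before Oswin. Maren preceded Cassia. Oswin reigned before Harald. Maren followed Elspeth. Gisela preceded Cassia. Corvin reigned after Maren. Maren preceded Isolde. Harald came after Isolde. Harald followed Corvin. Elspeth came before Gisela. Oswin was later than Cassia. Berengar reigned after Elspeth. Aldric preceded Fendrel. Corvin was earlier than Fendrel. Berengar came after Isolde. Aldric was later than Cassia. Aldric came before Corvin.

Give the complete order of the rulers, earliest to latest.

The constraints fix every adjacent pair, so only one ordering works:
Elspeth → Maren → Isolde → Berengar → Gisela → Cassia → Aldric → Corvin → Fendrel → Oswin → Harald.

Elspeth, Maren, Isolde, Berengar, Gisela, Cassia, Aldric, Corvin, Fendrel, Oswin, Harald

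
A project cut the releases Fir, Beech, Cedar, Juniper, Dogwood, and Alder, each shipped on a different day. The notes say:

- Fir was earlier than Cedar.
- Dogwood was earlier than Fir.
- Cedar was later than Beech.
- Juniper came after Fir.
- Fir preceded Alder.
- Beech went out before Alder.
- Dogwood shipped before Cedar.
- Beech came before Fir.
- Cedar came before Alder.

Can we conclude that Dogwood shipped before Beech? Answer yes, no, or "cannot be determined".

No chain of stated constraints runs from Dogwood to Beech, and none runs from Beech to Dogwood either.
So the relative order of Dogwood and Beech is not fixed by the given facts.

cannot be determined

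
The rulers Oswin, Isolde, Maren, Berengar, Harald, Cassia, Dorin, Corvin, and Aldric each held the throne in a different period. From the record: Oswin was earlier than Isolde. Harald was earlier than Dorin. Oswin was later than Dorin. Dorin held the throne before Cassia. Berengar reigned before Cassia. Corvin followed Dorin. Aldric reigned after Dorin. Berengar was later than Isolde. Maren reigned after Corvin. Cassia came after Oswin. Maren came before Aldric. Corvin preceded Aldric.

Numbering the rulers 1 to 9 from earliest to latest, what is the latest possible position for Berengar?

Berengar must come before Cassia — 1 ruler forced after them.
Everything else can be placed before Berengar in some valid order, so Berengar can sit as late as position 9 − 1 = 8.

8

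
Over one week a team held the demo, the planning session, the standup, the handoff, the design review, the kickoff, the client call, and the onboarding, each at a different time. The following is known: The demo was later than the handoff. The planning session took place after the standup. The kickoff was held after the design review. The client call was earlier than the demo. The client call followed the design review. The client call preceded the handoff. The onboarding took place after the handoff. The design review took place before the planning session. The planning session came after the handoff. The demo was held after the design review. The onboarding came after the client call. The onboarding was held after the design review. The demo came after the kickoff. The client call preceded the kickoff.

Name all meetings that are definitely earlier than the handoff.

Directly stated before the handoff: the client call.
The design review reaches the handoff via the design review → the client call → the handoff.
No chain forces the onboarding (or any of the others) ahead of the handoff.

the client call, the design review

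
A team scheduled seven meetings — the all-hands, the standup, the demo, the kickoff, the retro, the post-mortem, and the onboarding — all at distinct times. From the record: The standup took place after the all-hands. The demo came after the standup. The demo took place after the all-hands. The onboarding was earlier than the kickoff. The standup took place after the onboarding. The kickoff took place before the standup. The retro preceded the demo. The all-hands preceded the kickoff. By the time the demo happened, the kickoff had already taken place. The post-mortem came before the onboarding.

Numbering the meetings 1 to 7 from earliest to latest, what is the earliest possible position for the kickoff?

4

The all-hands, the onboarding, and the post-mortem must all come before the kickoff — 3 forced predecessors.
Nothing else is forced ahead of the kickoff, so its earliest slot is position 3 + 1 = 4.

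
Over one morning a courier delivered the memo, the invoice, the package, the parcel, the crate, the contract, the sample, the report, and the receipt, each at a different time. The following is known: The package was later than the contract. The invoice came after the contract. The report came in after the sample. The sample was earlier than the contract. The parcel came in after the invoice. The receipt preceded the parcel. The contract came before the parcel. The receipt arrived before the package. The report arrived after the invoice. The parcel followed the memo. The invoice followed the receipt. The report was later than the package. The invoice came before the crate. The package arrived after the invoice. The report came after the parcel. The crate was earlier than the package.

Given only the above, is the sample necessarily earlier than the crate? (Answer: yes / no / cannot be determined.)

yes

Chain the constraints: the sample → the contract → the invoice → the crate. Each link is directly stated, so the sample comes before the crate.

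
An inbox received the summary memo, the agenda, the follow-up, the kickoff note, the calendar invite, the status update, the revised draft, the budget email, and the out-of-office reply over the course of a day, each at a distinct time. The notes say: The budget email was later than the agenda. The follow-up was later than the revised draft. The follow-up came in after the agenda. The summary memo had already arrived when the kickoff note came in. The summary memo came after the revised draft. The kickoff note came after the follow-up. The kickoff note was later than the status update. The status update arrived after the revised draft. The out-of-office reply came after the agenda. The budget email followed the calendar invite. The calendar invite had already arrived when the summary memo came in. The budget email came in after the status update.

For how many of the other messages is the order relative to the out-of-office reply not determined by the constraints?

Forced before the out-of-office reply: the agenda.
That leaves the budget email, the calendar invite, the follow-up, the kickoff note, the revised draft, the status update, and the summary memo with no forced order relative to the out-of-office reply — 7.

7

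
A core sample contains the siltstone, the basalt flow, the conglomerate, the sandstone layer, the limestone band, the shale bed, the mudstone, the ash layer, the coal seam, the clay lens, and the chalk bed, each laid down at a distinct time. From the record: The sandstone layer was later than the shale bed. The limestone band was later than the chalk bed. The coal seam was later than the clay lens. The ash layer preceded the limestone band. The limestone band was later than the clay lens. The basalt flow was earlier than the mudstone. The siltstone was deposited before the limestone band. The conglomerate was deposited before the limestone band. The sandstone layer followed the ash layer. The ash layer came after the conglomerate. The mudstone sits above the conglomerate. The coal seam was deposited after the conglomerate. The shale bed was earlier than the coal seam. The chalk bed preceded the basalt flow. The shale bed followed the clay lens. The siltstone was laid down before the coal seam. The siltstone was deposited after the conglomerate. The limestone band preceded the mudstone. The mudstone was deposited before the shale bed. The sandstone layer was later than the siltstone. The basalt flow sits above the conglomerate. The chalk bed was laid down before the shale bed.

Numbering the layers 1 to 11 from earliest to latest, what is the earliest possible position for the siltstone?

2

The conglomerate must come before the siltstone — 1 forced predecessor.
Nothing else is forced ahead of the siltstone, so its earliest slot is position 1 + 1 = 2.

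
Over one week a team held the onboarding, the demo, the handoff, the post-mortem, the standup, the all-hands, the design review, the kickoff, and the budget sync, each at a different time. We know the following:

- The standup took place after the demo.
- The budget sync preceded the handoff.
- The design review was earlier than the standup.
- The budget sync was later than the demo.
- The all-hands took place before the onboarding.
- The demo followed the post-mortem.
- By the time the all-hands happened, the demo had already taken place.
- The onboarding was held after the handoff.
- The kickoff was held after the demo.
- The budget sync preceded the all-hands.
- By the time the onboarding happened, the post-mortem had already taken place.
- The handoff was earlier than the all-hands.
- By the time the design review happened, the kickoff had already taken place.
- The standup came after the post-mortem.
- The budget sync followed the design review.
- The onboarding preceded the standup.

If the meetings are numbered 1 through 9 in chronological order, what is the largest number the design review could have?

The design review must come before the all-hands, the budget sync, the handoff, the onboarding, and the standup — 5 meetings forced after it.
Everything else can be placed before the design review in some valid order, so the design review can sit as late as position 9 − 5 = 4.

4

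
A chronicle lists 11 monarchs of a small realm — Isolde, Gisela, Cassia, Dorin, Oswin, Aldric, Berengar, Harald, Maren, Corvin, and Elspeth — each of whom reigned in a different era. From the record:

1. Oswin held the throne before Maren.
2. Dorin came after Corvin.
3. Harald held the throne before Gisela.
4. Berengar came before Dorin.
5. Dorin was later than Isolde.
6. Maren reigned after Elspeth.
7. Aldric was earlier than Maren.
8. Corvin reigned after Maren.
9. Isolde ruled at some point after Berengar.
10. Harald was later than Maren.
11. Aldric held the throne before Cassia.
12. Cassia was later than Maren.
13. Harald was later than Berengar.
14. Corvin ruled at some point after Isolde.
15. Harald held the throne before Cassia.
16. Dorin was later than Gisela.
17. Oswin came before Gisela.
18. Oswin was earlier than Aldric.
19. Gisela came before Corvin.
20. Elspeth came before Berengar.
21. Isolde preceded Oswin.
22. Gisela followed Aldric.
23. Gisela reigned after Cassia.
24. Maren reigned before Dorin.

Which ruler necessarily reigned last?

Every other ruler has a chain of constraints placing them before Dorin, so Dorin is last.

Dorin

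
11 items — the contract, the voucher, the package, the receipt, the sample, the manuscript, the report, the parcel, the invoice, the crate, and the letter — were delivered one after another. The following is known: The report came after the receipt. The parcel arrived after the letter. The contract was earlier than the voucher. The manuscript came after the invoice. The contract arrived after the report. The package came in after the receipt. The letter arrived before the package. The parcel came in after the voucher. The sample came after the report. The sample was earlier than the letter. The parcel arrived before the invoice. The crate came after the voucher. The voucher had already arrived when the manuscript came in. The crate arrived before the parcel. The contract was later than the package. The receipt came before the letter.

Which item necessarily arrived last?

the manuscript

Every other item has a chain of constraints placing it before the manuscript, so the manuscript is last.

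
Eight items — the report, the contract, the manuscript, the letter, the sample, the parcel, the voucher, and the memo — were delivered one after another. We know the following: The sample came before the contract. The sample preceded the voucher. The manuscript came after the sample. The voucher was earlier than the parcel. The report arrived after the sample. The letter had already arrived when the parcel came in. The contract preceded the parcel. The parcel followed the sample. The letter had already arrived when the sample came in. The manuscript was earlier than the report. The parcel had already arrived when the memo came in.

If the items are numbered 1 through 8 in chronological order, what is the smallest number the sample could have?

2

The letter must come before the sample — 1 forced predecessor.
Nothing else is forced ahead of the sample, so its earliest slot is position 1 + 1 = 2.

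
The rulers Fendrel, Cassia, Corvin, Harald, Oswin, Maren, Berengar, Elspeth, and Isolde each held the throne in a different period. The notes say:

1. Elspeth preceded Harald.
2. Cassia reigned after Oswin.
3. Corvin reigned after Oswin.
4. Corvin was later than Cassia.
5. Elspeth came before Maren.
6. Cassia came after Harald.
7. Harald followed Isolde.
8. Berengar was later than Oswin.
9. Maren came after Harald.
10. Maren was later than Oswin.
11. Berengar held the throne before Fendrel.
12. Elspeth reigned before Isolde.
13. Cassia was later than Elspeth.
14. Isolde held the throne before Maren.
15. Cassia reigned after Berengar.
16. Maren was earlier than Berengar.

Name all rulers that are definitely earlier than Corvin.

Directly stated before Corvin: Cassia and Oswin.
Berengar reaches Corvin via Berengar → Cassia → Corvin.
Elspeth reaches Corvin via Elspeth → Cassia → Corvin.
Harald reaches Corvin via Harald → Cassia → Corvin.
Likewise Isolde and Maren each reach Corvin by chaining the stated constraints.
No chain forces Fendrel ahead of Corvin.

Berengar, Cassia, Elspeth, Harald, Isolde, Maren, Oswin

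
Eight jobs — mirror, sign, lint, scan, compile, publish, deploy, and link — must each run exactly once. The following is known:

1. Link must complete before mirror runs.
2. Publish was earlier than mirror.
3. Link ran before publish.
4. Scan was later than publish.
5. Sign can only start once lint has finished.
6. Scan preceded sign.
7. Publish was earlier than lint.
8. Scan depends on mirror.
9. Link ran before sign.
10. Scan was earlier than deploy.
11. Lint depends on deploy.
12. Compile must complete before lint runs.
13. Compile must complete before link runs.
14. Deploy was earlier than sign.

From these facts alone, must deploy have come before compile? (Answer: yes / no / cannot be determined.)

no

Tracing the constraints gives compile → link → mirror → scan → deploy, so compile must come before deploy.
That means deploy cannot be before compile.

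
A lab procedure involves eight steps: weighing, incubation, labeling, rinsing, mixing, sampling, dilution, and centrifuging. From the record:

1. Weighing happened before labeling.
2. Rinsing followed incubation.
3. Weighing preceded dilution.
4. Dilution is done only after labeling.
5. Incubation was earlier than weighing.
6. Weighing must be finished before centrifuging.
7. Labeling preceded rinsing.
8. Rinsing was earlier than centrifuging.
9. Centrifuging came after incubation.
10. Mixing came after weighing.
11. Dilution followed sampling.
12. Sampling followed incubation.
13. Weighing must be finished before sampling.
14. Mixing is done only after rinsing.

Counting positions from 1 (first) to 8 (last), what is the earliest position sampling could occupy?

Incubation and weighing must both come before sampling — 2 forced predecessors.
Nothing else is forced ahead of sampling, so its earliest slot is position 2 + 1 = 3.

3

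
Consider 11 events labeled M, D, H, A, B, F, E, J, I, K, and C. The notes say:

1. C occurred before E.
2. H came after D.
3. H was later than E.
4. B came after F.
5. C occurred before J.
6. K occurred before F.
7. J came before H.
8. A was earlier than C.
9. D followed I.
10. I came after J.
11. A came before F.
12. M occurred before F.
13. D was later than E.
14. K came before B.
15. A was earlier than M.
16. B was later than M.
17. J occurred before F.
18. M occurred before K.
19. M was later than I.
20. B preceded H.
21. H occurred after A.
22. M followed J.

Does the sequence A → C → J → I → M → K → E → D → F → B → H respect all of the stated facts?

Check each stated constraint against the proposed order — e.g. J is ahead of H; A is ahead of H. Every pair is in the required order; nothing is violated.

yes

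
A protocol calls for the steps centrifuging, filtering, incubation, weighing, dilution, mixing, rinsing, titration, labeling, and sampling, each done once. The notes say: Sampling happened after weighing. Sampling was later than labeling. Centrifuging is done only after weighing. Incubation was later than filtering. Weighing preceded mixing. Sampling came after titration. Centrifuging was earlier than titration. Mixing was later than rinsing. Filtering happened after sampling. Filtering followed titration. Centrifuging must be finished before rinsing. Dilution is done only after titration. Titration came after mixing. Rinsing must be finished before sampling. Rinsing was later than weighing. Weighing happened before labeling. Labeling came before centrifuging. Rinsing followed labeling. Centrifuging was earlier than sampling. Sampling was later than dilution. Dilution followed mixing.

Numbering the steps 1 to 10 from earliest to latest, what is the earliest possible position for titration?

6

Centrifuging, labeling, mixing, rinsing, and weighing must all come before titration — 5 forced predecessors.
Nothing else is forced ahead of titration, so its earliest slot is position 5 + 1 = 6.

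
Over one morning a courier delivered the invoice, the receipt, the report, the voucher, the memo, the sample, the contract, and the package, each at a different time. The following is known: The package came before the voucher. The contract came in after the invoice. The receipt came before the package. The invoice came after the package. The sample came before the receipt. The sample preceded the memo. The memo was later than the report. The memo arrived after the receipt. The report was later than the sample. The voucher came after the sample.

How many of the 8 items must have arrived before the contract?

4

Directly stated before the contract: the invoice.
The package reaches the contract via the package → the invoice → the contract.
The receipt reaches the contract via the receipt → the package → the invoice → the contract.
The sample reaches the contract via the sample → the receipt → the package → the invoice → the contract.
No chain forces the report (or any of the others) ahead of the contract.
That's the invoice, the package, the receipt, and the sample — 4 in all.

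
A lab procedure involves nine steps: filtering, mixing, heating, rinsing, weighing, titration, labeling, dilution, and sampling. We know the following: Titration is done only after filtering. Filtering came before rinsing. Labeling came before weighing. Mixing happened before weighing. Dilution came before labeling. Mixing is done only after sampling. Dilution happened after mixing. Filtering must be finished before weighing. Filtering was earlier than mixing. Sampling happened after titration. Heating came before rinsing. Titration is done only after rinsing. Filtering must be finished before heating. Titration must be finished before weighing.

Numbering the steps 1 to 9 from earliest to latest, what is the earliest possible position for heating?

Filtering must come before heating — 1 forced predecessor.
Nothing else is forced ahead of heating, so its earliest slot is position 1 + 1 = 2.

2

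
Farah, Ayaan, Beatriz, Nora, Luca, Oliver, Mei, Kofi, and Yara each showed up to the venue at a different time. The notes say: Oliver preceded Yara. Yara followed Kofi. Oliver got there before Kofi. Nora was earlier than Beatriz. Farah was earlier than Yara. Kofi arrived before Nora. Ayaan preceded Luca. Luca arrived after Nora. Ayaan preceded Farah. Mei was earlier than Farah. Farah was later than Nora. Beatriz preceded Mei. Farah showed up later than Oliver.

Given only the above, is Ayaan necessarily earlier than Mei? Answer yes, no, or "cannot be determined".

No chain of stated constraints runs from Ayaan to Mei, and none runs from Mei to Ayaan either.
So the relative order of Ayaan and Mei is not fixed by the given facts.

cannot be determined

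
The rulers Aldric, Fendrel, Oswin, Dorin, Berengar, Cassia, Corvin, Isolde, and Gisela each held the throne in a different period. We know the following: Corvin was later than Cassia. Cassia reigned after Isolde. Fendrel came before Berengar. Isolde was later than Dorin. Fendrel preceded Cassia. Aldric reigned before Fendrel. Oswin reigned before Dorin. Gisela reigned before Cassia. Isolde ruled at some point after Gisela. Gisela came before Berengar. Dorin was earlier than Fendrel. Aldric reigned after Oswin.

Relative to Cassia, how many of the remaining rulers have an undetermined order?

1

Forced before Cassia: Aldric, Dorin, Fendrel, Gisela, Isolde, and Oswin; forced after Cassia: Corvin.
That leaves Berengar with no forced order relative to Cassia — 1.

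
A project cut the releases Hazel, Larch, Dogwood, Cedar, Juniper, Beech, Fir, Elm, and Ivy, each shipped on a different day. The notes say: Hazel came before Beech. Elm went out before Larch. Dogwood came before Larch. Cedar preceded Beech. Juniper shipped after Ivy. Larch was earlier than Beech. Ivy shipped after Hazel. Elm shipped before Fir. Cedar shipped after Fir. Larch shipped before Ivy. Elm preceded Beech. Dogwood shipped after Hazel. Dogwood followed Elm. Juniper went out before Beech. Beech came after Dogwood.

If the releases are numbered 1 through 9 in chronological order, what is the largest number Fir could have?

Fir must come before Beech and Cedar — 2 releases forced after it.
Everything else can be placed before Fir in some valid order, so Fir can sit as late as position 9 − 2 = 7.

7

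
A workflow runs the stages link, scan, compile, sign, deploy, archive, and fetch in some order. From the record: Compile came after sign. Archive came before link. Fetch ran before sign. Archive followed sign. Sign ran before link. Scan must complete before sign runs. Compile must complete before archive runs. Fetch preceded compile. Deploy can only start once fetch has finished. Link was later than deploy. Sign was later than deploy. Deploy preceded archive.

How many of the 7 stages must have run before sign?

Directly stated before sign: deploy, fetch, and scan.
No chain forces compile (or any of the others) ahead of sign.
That's deploy, fetch, and scan — 3 in all.

3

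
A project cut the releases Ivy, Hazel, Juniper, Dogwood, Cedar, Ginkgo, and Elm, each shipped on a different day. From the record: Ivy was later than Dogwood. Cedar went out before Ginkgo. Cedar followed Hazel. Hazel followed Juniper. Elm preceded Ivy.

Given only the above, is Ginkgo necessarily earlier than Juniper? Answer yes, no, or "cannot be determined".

no

Tracing the constraints gives Juniper → Hazel → Cedar → Ginkgo, so Juniper must come before Ginkgo.
That means Ginkgo cannot be before Juniper.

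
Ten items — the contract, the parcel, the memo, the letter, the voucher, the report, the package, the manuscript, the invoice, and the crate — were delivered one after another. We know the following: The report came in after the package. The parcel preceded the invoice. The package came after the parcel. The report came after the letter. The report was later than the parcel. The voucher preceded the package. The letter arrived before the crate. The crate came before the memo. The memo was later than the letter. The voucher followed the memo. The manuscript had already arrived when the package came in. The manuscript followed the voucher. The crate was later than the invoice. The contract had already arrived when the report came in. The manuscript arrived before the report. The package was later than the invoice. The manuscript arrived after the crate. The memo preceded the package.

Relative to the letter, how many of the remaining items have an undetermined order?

Forced after the letter: the crate, the manuscript, the memo, the package, the report, and the voucher.
That leaves the contract, the invoice, and the parcel with no forced order relative to the letter — 3.

3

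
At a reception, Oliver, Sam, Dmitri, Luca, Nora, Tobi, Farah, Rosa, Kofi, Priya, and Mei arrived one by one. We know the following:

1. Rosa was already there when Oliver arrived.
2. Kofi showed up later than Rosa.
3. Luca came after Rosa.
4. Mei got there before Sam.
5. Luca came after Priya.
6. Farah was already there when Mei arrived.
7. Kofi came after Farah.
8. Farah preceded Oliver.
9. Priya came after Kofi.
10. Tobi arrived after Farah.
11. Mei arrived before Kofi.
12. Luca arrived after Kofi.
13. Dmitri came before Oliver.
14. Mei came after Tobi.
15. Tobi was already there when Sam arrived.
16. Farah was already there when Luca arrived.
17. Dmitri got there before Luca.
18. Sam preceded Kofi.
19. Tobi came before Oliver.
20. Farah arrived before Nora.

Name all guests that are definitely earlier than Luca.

Directly stated before Luca: Dmitri, Farah, Kofi, Priya, and Rosa.
Mei reaches Luca via Mei → Kofi → Luca.
Sam reaches Luca via Sam → Kofi → Luca.
Tobi reaches Luca via Tobi → Mei → Kofi → Luca.
No chain forces Nora (or any of the others) ahead of Luca.

Dmitri, Farah, Kofi, Mei, Priya, Rosa, Sam, Tobi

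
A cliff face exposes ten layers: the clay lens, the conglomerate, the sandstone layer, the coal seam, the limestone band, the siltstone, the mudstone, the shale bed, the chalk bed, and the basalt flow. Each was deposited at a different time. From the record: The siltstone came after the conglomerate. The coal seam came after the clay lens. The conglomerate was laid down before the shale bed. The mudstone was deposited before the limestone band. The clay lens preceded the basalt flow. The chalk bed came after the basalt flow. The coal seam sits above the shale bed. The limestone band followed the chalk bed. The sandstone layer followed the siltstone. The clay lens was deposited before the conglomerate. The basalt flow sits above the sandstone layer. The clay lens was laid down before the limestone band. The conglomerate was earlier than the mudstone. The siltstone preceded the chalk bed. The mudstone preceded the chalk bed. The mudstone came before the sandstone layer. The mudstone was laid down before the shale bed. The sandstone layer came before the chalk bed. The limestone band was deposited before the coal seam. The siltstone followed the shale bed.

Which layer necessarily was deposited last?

Every other layer has a chain of constraints placing it before the coal seam, so the coal seam is last.

the coal seam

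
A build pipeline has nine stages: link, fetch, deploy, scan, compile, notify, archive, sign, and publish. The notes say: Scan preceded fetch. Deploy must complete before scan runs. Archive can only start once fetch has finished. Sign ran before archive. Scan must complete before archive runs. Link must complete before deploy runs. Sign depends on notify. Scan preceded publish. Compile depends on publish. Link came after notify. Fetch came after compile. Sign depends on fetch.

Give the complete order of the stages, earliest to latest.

The constraints fix every adjacent pair, so only one ordering works:
notify → link → deploy → scan → publish → compile → fetch → sign → archive.

notify, link, deploy, scan, publish, compile, fetch, sign, archive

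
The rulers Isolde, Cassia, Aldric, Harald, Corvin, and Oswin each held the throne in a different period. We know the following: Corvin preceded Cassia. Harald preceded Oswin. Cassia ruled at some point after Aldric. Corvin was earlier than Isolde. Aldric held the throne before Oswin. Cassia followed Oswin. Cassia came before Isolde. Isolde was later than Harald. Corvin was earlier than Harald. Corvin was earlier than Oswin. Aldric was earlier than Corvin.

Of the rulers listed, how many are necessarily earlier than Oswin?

3

Directly stated before Oswin: Aldric, Corvin, and Harald.
That's Aldric, Corvin, and Harald — 3 in all.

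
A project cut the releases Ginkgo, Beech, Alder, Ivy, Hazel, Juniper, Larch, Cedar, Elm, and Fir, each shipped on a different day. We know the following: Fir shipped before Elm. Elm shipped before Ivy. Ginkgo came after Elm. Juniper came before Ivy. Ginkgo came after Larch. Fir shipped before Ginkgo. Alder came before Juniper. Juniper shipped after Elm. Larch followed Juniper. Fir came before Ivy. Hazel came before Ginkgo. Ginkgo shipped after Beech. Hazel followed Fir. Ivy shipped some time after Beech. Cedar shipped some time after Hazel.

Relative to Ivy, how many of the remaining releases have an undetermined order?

Forced before Ivy: Alder, Beech, Elm, Fir, and Juniper.
That leaves Cedar, Ginkgo, Hazel, and Larch with no forced order relative to Ivy — 4.

4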